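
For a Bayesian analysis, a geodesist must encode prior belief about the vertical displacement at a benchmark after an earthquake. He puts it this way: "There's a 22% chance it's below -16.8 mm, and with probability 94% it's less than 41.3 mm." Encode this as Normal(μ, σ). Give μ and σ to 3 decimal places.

μ = 2.480, σ = 24.968

The p-quantile of Normal(μ,σ) is μ + z_p·σ, with z_{0.22} = -0.7722 and z_{0.94} = 1.555.
Eliminate σ: μ = (z₂·x₁ − z₁·x₂)/(z₂ − z₁) = (1.555·-16.8 − (-0.7722)·41.3)/2.327 = 2.480.
Then σ = (x₂ − x₁)/(z₂ − z₁) = (41.3 − -16.8)/2.327 = 24.968.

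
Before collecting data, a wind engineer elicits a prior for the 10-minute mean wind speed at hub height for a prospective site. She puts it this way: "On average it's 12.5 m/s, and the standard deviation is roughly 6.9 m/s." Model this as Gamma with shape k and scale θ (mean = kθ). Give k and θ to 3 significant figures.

For Gamma(k, scale θ): mean = kθ, variance = kθ², so CV = 1/√k.
CV = SD/mean = 6.9/12.5 = 0.552, hence k = 1/CV² = 3.28.
Then θ = mean/k = 12.5/3.28 = 3.81.

k ≈ 3.28, θ ≈ 3.81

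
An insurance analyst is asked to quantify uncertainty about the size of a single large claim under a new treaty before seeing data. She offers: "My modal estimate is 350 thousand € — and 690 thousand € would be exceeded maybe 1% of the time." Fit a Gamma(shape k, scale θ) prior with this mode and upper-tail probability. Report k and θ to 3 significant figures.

k ≈ 11.7, θ ≈ 32.7

Gamma(k,θ) with k>1 has mode (k−1)θ, so θ = 350/(k−1).
Need P(X < 690) = 0.99 with θ tied to k this way. Start at k = 2, θ = 350: P(X<690) ≈ 0.586.
Too low — raise k to concentrate. Iterating converges to k ≈ 11.7.
Then θ = 350/(11.7−1) ≈ 32.7.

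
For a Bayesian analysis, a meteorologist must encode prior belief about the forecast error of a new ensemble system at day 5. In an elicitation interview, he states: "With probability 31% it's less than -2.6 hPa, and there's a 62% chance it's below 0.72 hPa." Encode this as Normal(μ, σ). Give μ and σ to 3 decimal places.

For Normal(μ,σ), the p-quantile is μ + z_p·σ. Here z_{0.31} = -0.4959, z_{0.62} = 0.3055.
So -2.6 = μ − 0.4959σ and 0.72 = μ + 0.3055σ.
Subtracting: σ = (0.72 − -2.6)/(0.3055 − (-0.4959)) = 4.143.
Then μ = -2.6 − (-0.4959)·4.143 = -0.546.

μ = -0.546, σ = 4.143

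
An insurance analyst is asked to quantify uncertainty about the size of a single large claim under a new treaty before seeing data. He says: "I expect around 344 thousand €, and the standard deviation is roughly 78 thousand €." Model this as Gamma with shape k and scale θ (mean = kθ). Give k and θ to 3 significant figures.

For Gamma(k, scale θ): mean = kθ, variance = kθ², so CV = 1/√k.
CV = SD/mean = 78/344 = 0.2267, hence k = 1/CV² = 19.5.
Then θ = mean/k = 344/19.5 = 17.7.

k ≈ 19.5, θ ≈ 17.7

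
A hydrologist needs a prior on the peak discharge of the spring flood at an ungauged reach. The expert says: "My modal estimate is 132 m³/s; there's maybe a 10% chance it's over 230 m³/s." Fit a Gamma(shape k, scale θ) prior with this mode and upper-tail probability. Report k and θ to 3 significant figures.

k ≈ 7.16, θ ≈ 21.4

Gamma(k,θ) with k>1 has mode (k−1)θ, so θ = 132/(k−1).
Need P(X < 230) = 0.9 with θ tied to k this way. Start at k = 2, θ = 132: P(X<230) ≈ 0.520.
Too low — raise k to concentrate. Iterating converges to k ≈ 7.16.
Then θ = 132/(7.16−1) ≈ 21.4.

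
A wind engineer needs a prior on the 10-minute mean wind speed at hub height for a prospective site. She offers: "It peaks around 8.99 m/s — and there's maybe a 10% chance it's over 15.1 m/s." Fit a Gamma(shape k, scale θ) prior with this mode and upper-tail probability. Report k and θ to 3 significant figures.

k ≈ 8.03, θ ≈ 1.28

Gamma(k,θ) with k>1 has mode (k−1)θ, so θ = 8.99/(k−1).
Need P(X < 15.1) = 0.9 with θ tied to k this way. Start at k = 2, θ = 8.99: P(X<15.1) ≈ 0.500.
Too low — raise k to concentrate. Iterating converges to k ≈ 8.03.
Then θ = 8.99/(8.03−1) ≈ 1.28.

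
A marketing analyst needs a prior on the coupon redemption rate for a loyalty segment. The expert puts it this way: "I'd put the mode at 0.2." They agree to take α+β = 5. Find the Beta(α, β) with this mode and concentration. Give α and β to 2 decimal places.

α = 1.60, β = 3.40

For α,β > 1 the Beta mode is (α−1)/(α+β−2). With α+β = 5, the mode is (α−1)/3.
Set (α−1)/3 = 0.2 → α = 1 + 0.2·3 = 1.60.
β = 5 − α = 3.40.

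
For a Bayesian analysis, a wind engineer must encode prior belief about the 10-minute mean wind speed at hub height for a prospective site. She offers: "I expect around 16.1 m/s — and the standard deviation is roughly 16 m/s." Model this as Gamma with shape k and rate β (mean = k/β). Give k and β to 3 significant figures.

For Gamma(k, rate β): mean = k/β, variance = k/β², so CV = 1/√k.
CV = SD/mean = 16/16.1 = 0.9938, hence k = 1/CV² = 1.01.
Then β = k/mean = 1.01/16.1 = 0.0629.

k ≈ 1.01, β ≈ 0.0629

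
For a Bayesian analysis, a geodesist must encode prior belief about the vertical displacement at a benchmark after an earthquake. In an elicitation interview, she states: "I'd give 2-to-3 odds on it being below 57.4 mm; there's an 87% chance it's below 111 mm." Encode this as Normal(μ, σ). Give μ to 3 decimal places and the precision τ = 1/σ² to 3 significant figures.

μ = 67.242, τ = 0.000663

The p-quantile of Normal(μ,σ) is μ + z_p·σ, with z_{0.4} = -0.2533 and z_{0.87} = 1.126.
Eliminate σ: μ = (z₂·x₁ − z₁·x₂)/(z₂ − z₁) = (1.126·57.4 − (-0.2533)·111)/1.38 = 67.242.
Then σ = (x₂ − x₁)/(z₂ − z₁) = (111 − 57.4)/1.38 = 38.848.
Precision τ = 1/σ² = 1/38.85² = 0.000663.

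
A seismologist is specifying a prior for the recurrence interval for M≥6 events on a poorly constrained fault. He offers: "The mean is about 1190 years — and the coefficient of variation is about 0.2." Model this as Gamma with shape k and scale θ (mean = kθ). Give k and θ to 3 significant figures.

k ≈ 25, θ ≈ 47.6

For Gamma(k, scale θ): mean = kθ, variance = kθ², so CV = 1/√k.
CV = 0.2, hence k = 1/CV² = 25.
Then θ = mean/k = 1190/25 = 47.6.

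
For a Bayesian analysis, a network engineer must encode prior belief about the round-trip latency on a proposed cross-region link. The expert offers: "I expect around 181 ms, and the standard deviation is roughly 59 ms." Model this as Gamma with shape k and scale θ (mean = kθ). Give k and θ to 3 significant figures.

For Gamma(k, scale θ): mean = kθ, variance = kθ², so CV = 1/√k.
CV = SD/mean = 59/181 = 0.326, hence k = 1/CV² = 9.41.
Then θ = mean/k = 181/9.41 = 19.2.

k ≈ 9.41, θ ≈ 19.2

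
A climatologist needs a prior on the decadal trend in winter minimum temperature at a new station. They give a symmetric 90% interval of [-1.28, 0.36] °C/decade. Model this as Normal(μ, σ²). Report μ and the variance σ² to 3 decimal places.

μ = -0.460, σ² = 0.249

A symmetric 90% interval runs μ ± z·σ with z = 1.645.
Half-width = 0.82, so σ = 0.82/1.645 = 0.4985 and σ² = 0.249.
μ is the interval midpoint, -0.460.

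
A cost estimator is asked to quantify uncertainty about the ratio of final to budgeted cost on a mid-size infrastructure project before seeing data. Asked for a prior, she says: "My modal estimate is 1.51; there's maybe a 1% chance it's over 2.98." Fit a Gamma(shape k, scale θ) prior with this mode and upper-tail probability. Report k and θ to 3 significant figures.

k ≈ 11.7, θ ≈ 0.142

Gamma(k,θ) with k>1 has mode (k−1)θ, so θ = 1.51/(k−1).
Need P(X < 2.98) = 0.99 with θ tied to k this way. Start at k = 2, θ = 1.51: P(X<2.98) ≈ 0.587.
Too low — raise k to concentrate. Iterating converges to k ≈ 11.7.
Then θ = 1.51/(11.7−1) ≈ 0.142.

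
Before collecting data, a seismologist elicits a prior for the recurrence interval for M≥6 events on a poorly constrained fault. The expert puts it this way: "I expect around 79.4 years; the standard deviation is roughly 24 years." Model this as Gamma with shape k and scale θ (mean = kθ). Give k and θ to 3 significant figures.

k ≈ 10.9, θ ≈ 7.25

For Gamma(k, scale θ): mean = kθ, variance = kθ², so CV = 1/√k.
CV = SD/mean = 24/79.4 = 0.3023, hence k = 1/CV² = 10.9.
Then θ = mean/k = 79.4/10.9 = 7.25.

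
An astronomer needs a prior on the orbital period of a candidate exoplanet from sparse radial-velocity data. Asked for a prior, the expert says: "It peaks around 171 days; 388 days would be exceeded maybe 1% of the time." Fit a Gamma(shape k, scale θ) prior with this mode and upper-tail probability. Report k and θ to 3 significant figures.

Gamma(k,θ) with k>1 has mode (k−1)θ, so θ = 171/(k−1).
Need P(X < 388) = 0.99 with θ tied to k this way. Start at k = 2, θ = 171: P(X<388) ≈ 0.662.
Too low — raise k to concentrate. Iterating converges to k ≈ 8.14.
Then θ = 171/(8.14−1) ≈ 24.

k ≈ 8.14, θ ≈ 24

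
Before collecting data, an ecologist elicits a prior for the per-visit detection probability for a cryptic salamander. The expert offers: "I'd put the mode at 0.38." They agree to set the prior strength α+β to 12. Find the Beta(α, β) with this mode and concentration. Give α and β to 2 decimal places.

For α,β > 1 the Beta mode is (α−1)/(α+β−2). With α+β = 12, the mode is (α−1)/10.
Set (α−1)/10 = 0.38 → α = 1 + 0.38·10 = 4.80.
β = 12 − α = 7.20.

α = 4.80, β = 7.20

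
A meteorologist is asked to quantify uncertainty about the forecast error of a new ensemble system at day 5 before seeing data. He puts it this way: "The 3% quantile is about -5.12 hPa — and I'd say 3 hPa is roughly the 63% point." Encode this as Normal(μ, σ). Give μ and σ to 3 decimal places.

For Normal(μ,σ), the p-quantile is μ + z_p·σ. Here z_{0.03} = -1.881, z_{0.63} = 0.3319.
So -5.12 = μ − 1.881σ and 3 = μ + 0.3319σ.
Subtracting: σ = (3 − -5.12)/(0.3319 − (-1.881)) = 3.670.
Then μ = -5.12 − (-1.881)·3.670 = 1.782.

μ = 1.782, σ = 3.670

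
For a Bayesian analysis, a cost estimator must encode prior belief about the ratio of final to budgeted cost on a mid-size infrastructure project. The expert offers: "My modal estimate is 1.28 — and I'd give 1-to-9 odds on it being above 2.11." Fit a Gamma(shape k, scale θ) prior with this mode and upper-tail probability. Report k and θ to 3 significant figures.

Gamma(k,θ) with k>1 has mode (k−1)θ, so θ = 1.28/(k−1).
Need P(X < 2.11) = 0.9 with θ tied to k this way. Start at k = 2, θ = 1.28: P(X<2.11) ≈ 0.491.
Too low — raise k to concentrate. Iterating converges to k ≈ 8.55.
Then θ = 1.28/(8.55−1) ≈ 0.17.

k ≈ 8.55, θ ≈ 0.17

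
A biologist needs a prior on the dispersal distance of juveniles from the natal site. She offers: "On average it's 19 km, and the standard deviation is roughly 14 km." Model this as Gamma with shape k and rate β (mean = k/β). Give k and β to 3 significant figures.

For Gamma(k, rate β): mean = k/β, variance = k/β², so CV = 1/√k.
CV = SD/mean = 14/19 = 0.7368, hence k = 1/CV² = 1.84.
Then β = k/mean = 1.84/19 = 0.0969.

k ≈ 1.84, β ≈ 0.0969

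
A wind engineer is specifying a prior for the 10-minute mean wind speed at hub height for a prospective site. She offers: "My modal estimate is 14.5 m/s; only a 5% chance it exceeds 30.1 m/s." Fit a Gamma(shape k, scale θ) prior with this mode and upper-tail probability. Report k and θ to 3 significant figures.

k ≈ 6.18, θ ≈ 2.8

Gamma(k,θ) with k>1 has mode (k−1)θ, so θ = 14.5/(k−1).
Need P(X < 30.1) = 0.95 with θ tied to k this way. Start at k = 2, θ = 14.5: P(X<30.1) ≈ 0.614.
Too low — raise k to concentrate. Iterating converges to k ≈ 6.18.
Then θ = 14.5/(6.18−1) ≈ 2.8.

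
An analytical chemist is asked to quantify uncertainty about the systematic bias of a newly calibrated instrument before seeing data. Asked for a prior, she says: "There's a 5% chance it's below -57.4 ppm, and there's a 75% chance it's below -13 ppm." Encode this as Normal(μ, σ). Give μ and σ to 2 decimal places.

The p-quantile of Normal(μ,σ) is μ + z_p·σ, with z_{0.05} = -1.645 and z_{0.75} = 0.6745.
Eliminate σ: μ = (z₂·x₁ − z₁·x₂)/(z₂ − z₁) = (0.6745·-57.4 − (-1.645)·-13)/2.319 = -25.91.
Then σ = (x₂ − x₁)/(z₂ − z₁) = (-13 − -57.4)/2.319 = 19.14.

μ = -25.91, σ = 19.14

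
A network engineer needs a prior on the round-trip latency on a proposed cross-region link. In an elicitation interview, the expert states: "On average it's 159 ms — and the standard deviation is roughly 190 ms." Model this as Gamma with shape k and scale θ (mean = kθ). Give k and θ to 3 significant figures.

k ≈ 0.7, θ ≈ 227

For Gamma(k, scale θ): mean = kθ, variance = kθ², so CV = 1/√k.
CV = SD/mean = 190/159 = 1.195, hence k = 1/CV² = 0.7.
Then θ = mean/k = 159/0.7 = 227.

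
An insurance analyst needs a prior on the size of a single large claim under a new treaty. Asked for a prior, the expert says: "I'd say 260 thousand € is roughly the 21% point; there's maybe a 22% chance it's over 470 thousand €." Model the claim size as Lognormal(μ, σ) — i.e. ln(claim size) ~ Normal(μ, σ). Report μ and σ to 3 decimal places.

μ ≈ 5.863, σ ≈ 0.375

If T ~ Lognormal(μ,σ) then ln T ~ Normal(μ,σ), so the p-quantile of ln T is μ + z_p·σ.
ln(260) = 5.561 and ln(470) = 6.153; z_{0.21} = -0.8064, z_{0.78} = 0.7722.
σ = (6.153 − 5.561)/(0.7722 − (-0.8064)) = 0.375.
μ = 5.561 − (-0.8064)·0.375 = 5.863.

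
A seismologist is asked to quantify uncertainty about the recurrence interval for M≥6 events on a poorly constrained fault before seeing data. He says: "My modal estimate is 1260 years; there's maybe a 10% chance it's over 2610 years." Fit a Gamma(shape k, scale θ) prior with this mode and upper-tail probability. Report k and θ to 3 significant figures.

k ≈ 4.62, θ ≈ 348

Gamma(k,θ) with k>1 has mode (k−1)θ, so θ = 1260/(k−1).
Need P(X < 2610) = 0.9 with θ tied to k this way. Start at k = 2, θ = 1260: P(X<2610) ≈ 0.613.
Too low — raise k to concentrate. Iterating converges to k ≈ 4.62.
Then θ = 1260/(4.62−1) ≈ 348.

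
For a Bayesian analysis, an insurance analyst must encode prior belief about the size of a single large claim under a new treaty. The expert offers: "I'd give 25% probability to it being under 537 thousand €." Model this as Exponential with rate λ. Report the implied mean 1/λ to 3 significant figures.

mean ≈ 1870 thousand €

P(T < 537.0) = 1 − e^(−λ·537.0) = 0.25, so λ = −ln(1−0.25)/537.0 = −ln(0.75)/537.0 = 0.000536.
Mean = 1/λ = 1870 thousand €.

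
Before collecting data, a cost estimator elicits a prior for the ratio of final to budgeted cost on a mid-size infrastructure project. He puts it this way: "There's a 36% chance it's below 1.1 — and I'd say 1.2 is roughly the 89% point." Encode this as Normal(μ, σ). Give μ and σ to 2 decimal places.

μ = 1.12, σ = 0.06

For Normal(μ,σ), the p-quantile is μ + z_p·σ. Here z_{0.36} = -0.3585, z_{0.89} = 1.227.
So 1.1 = μ − 0.3585σ and 1.2 = μ + 1.227σ.
Subtracting: σ = (1.2 − 1.1)/(1.227 − (-0.3585)) = 0.06.
Then μ = 1.1 − (-0.3585)·0.06 = 1.12.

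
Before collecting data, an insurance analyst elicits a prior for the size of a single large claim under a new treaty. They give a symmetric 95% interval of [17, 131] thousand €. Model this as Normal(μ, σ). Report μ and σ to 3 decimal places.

A symmetric 95% interval runs μ ± z·σ with z = 1.96.
Half-width = 57, so σ = 57/1.96 = 29.082.
μ is the interval midpoint, 74.000.

μ = 74.000, σ = 29.082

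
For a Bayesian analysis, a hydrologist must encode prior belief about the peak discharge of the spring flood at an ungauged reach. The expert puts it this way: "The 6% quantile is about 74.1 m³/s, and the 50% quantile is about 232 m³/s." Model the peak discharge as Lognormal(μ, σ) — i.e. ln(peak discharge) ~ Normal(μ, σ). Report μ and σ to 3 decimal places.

If T ~ Lognormal(μ,σ) then ln T ~ Normal(μ,σ), so the p-quantile of ln T is μ + z_p·σ.
ln(74.1) = 4.305 and ln(232) = 5.447; z_{0.06} = -1.555, z_{0.5} = 0.
σ = (5.447 − 4.305)/(0 − (-1.555)) = 0.734.
μ = 4.305 − (-1.555)·0.734 = 5.447.

μ ≈ 5.447, σ ≈ 0.734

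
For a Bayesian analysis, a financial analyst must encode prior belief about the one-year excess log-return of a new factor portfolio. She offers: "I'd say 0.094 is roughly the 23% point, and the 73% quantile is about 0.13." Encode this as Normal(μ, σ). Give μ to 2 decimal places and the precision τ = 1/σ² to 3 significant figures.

μ = 0.11, τ = 1410

For Normal(μ,σ), the p-quantile is μ + z_p·σ. Here z_{0.23} = -0.7388, z_{0.73} = 0.6128.
So 0.094 = μ − 0.7388σ and 0.13 = μ + 0.6128σ.
Subtracting: σ = (0.13 − 0.094)/(0.6128 − (-0.7388)) = 0.03.
Then μ = 0.094 − (-0.7388)·0.03 = 0.11.
Precision τ = 1/σ² = 1/0.02663² = 1410.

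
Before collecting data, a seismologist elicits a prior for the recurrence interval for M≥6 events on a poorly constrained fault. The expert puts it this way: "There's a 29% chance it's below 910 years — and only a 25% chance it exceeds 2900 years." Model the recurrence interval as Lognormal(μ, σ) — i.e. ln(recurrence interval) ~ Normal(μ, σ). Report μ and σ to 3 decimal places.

If T ~ Lognormal(μ,σ) then ln T ~ Normal(μ,σ), so the p-quantile of ln T is μ + z_p·σ.
ln(910) = 6.813 and ln(2900) = 7.972; z_{0.29} = -0.5534, z_{0.75} = 0.6745.
σ = (7.972 − 6.813)/(0.6745 − (-0.5534)) = 0.944.
μ = 6.813 − (-0.5534)·0.944 = 7.336.

μ ≈ 7.336, σ ≈ 0.944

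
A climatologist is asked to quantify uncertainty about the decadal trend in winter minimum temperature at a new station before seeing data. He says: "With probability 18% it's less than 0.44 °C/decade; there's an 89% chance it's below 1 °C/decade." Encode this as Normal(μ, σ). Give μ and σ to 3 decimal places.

μ = 0.679, σ = 0.261

The p-quantile of Normal(μ,σ) is μ + z_p·σ, with z_{0.18} = -0.9154 and z_{0.89} = 1.227.
Eliminate σ: μ = (z₂·x₁ − z₁·x₂)/(z₂ − z₁) = (1.227·0.44 − (-0.9154)·1)/2.142 = 0.679.
Then σ = (x₂ − x₁)/(z₂ − z₁) = (1 − 0.44)/2.142 = 0.261.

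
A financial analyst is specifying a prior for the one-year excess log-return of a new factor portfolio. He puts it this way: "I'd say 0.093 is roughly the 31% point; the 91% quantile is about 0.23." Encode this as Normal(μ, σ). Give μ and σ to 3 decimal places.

The p-quantile of Normal(μ,σ) is μ + z_p·σ, with z_{0.31} = -0.4959 and z_{0.91} = 1.341.
Eliminate σ: μ = (z₂·x₁ − z₁·x₂)/(z₂ − z₁) = (1.341·0.093 − (-0.4959)·0.23)/1.837 = 0.130.
Then σ = (x₂ − x₁)/(z₂ − z₁) = (0.23 − 0.093)/1.837 = 0.075.

μ = 0.130, σ = 0.075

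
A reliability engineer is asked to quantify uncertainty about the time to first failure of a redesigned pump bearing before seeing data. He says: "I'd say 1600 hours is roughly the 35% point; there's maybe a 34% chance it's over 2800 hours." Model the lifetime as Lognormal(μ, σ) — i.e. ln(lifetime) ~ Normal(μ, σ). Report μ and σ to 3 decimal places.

μ ≈ 7.648, σ ≈ 0.701

If T ~ Lognormal(μ,σ) then ln T ~ Normal(μ,σ), so the p-quantile of ln T is μ + z_p·σ.
ln(1600) = 7.378 and ln(2800) = 7.937; z_{0.35} = -0.3853, z_{0.66} = 0.4125.
σ = (7.937 − 7.378)/(0.4125 − (-0.3853)) = 0.701.
μ = 7.378 − (-0.3853)·0.701 = 7.648.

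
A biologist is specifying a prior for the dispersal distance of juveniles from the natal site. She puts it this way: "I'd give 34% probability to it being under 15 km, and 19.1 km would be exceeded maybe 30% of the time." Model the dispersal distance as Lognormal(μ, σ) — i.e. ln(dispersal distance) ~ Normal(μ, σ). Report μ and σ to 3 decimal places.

If T ~ Lognormal(μ,σ) then ln T ~ Normal(μ,σ), so the p-quantile of ln T is μ + z_p·σ.
ln(15) = 2.708 and ln(19.1) = 2.95; z_{0.34} = -0.4125, z_{0.7} = 0.5244.
σ = (2.95 − 2.708)/(0.5244 − (-0.4125)) = 0.258.
μ = 2.708 − (-0.4125)·0.258 = 2.814.

μ ≈ 2.814, σ ≈ 0.258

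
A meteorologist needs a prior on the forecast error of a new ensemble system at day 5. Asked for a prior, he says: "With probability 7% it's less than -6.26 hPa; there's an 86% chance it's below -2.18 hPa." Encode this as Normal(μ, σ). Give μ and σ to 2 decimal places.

The p-quantile of Normal(μ,σ) is μ + z_p·σ, with z_{0.07} = -1.476 and z_{0.86} = 1.08.
Eliminate σ: μ = (z₂·x₁ − z₁·x₂)/(z₂ − z₁) = (1.08·-6.26 − (-1.476)·-2.18)/2.556 = -3.90.
Then σ = (x₂ − x₁)/(z₂ − z₁) = (-2.18 − -6.26)/2.556 = 1.60.

μ = -3.90, σ = 1.60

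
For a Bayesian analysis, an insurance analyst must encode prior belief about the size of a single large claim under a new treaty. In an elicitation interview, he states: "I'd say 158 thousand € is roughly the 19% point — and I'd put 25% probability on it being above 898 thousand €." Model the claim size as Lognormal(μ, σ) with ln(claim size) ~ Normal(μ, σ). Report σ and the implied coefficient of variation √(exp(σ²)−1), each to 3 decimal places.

If T ~ Lognormal(μ,σ) then ln T ~ Normal(μ,σ), so the p-quantile of ln T is μ + z_p·σ.
ln(158) = 5.063 and ln(898) = 6.8; z_{0.19} = -0.8779, z_{0.75} = 0.6745.
σ = (6.8 − 5.063)/(0.6745 − (-0.8779)) = 1.119.
μ = 5.063 − (-0.8779)·1.119 = 6.045.
CV = √(exp(σ²)−1) = √(exp(1.2528)−1) = 1.581.

σ ≈ 1.119, CV ≈ 1.581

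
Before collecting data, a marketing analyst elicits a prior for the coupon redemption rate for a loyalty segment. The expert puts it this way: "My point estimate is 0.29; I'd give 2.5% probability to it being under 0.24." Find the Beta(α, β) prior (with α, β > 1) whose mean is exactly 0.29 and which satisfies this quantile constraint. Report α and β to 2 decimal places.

α ≈ 86.59, β ≈ 212.00

With mean 0.29 fixed, write α = 0.29s, β = 0.71s where s = α+β.
Need P(θ < 0.24) = 0.025 under Beta(0.29s, 0.71s). Normal approximation: (q−m)/√(m(1−m)/s) ≈ z_{0.025} = -1.96, so s ≈ 0.29·0.71·(-1.96)²/(0.24−0.29)² = 316.4.
At s = 316.4: P(θ<0.24) ≈ 0.022. Adjusting to match 0.025 gives s ≈ 298.60.
So α = 0.29·298.60 ≈ 86.59, β = 0.71·298.60 ≈ 212.00.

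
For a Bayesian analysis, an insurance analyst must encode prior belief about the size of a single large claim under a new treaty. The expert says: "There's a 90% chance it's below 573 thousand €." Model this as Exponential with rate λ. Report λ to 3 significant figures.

P(T < 573.0) = 1 − e^(−λ·573.0) = 0.9, so λ = −ln(1−0.9)/573.0 = −ln(0.1)/573.0 = 0.00402.

λ ≈ 0.00402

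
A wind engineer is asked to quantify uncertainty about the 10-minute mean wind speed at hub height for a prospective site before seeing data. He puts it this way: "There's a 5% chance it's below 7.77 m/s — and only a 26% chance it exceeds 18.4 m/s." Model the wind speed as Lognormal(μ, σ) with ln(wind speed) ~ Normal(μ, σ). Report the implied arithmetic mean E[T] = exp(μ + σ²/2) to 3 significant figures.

E[T] ≈ 15.5 m/s

If T ~ Lognormal(μ,σ) then ln T ~ Normal(μ,σ), so the p-quantile of ln T is μ + z_p·σ.
ln(7.77) = 2.05 and ln(18.4) = 2.912; z_{0.05} = -1.645, z_{0.74} = 0.6433.
σ = (2.912 − 2.05)/(0.6433 − (-1.645)) = 0.377.
μ = 2.05 − (-1.645)·0.377 = 2.670.
E[T] = exp(μ + σ²/2) = exp(2.670 + 0.0710) = 15.5 m/s.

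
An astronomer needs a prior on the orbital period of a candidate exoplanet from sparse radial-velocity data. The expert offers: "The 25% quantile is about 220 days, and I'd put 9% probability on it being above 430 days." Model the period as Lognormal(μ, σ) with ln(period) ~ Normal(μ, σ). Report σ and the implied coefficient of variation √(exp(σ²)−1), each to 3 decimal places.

σ ≈ 0.333, CV ≈ 0.342

If T ~ Lognormal(μ,σ) then ln T ~ Normal(μ,σ), so the p-quantile of ln T is μ + z_p·σ.
ln(220) = 5.394 and ln(430) = 6.064; z_{0.25} = -0.6745, z_{0.91} = 1.341.
σ = (6.064 − 5.394)/(1.341 − (-0.6745)) = 0.333.
μ = 5.394 − (-0.6745)·0.333 = 5.618.
CV = √(exp(σ²)−1) = √(exp(0.1106)−1) = 0.342.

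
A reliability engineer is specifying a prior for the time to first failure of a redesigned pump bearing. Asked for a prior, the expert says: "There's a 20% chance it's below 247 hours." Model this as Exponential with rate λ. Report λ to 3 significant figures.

λ ≈ 0.000903

P(T < 247.0) = 1 − e^(−λ·247.0) = 0.2, so λ = −ln(1−0.2)/247.0 = −ln(0.8)/247.0 = 0.000903.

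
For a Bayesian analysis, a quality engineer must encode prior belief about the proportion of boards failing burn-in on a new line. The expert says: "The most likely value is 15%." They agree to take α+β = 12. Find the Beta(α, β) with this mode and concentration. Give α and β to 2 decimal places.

α = 2.50, β = 9.50

For α,β > 1 the Beta mode is (α−1)/(α+β−2). With α+β = 12, the mode is (α−1)/10.
Set (α−1)/10 = 0.15 → α = 1 + 0.15·10 = 2.50.
β = 12 − α = 9.50.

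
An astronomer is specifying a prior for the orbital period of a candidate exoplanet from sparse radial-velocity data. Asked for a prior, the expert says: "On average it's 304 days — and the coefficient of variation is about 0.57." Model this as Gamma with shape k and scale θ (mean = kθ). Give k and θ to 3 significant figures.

For Gamma(k, scale θ): mean = kθ, variance = kθ², so CV = 1/√k.
CV = 0.57, hence k = 1/CV² = 3.08.
Then θ = mean/k = 304/3.08 = 98.8.

k ≈ 3.08, θ ≈ 98.8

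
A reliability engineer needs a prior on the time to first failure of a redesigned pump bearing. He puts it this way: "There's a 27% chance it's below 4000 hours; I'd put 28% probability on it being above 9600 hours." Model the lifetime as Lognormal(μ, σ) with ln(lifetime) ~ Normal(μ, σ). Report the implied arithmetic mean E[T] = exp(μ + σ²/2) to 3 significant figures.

E[T] ≈ 8190 hours

If T ~ Lognormal(μ,σ) then ln T ~ Normal(μ,σ), so the p-quantile of ln T is μ + z_p·σ.
ln(4000) = 8.294 and ln(9600) = 9.17; z_{0.27} = -0.6128, z_{0.72} = 0.5828.
σ = (9.17 − 8.294)/(0.5828 − (-0.6128)) = 0.732.
μ = 8.294 − (-0.6128)·0.732 = 8.743.
E[T] = exp(μ + σ²/2) = exp(8.743 + 0.2681) = 8190 hours.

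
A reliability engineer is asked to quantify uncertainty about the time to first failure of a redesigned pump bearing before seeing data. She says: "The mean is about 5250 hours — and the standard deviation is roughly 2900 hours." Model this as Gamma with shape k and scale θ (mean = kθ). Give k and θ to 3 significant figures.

k ≈ 3.28, θ ≈ 1600

For Gamma(k, scale θ): mean = kθ, variance = kθ², so CV = 1/√k.
CV = SD/mean = 2900/5250 = 0.5524, hence k = 1/CV² = 3.28.
Then θ = mean/k = 5250/3.28 = 1600.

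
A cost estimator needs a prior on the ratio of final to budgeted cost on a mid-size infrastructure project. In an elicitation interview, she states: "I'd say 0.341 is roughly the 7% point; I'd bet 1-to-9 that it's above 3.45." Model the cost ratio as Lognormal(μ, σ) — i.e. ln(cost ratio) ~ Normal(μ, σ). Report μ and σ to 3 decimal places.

If T ~ Lognormal(μ,σ) then ln T ~ Normal(μ,σ), so the p-quantile of ln T is μ + z_p·σ.
ln(0.341) = -1.076 and ln(3.45) = 1.238; z_{0.07} = -1.476, z_{0.9} = 1.282.
σ = (1.238 − -1.076)/(1.282 − (-1.476)) = 0.839.
μ = -1.076 − (-1.476)·0.839 = 0.163.

μ ≈ 0.163, σ ≈ 0.839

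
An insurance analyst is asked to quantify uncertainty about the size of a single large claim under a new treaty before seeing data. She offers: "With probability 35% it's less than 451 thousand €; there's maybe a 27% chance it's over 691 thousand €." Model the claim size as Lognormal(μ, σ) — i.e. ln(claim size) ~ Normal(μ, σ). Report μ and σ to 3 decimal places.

If T ~ Lognormal(μ,σ) then ln T ~ Normal(μ,σ), so the p-quantile of ln T is μ + z_p·σ.
ln(451) = 6.111 and ln(691) = 6.538; z_{0.35} = -0.3853, z_{0.73} = 0.6128.
σ = (6.538 − 6.111)/(0.6128 − (-0.3853)) = 0.427.
μ = 6.111 − (-0.3853)·0.427 = 6.276.

μ ≈ 6.276, σ ≈ 0.427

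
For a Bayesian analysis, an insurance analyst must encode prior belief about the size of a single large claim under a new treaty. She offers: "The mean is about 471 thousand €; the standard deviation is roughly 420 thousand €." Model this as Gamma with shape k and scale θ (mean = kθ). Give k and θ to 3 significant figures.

k ≈ 1.26, θ ≈ 375

For Gamma(k, scale θ): mean = kθ, variance = kθ², so CV = 1/√k.
CV = SD/mean = 420/471 = 0.8917, hence k = 1/CV² = 1.26.
Then θ = mean/k = 471/1.26 = 375.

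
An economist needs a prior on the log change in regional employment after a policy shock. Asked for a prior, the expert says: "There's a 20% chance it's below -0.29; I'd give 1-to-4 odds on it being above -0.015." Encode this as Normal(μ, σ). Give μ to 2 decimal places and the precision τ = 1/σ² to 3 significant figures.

For Normal(μ,σ), the p-quantile is μ + z_p·σ. Here z_{0.2} = -0.8416, z_{0.8} = 0.8416.
So -0.29 = μ − 0.8416σ and -0.015 = μ + 0.8416σ.
Subtracting: σ = (-0.015 − -0.29)/(0.8416 − (-0.8416)) = 0.16.
Then μ = -0.29 − (-0.8416)·0.16 = -0.15.
Precision τ = 1/σ² = 1/0.1634² = 37.5.

μ = -0.15, τ = 37.5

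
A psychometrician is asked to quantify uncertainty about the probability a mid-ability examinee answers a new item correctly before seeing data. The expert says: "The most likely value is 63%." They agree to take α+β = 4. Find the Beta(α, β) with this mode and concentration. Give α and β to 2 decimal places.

For α,β > 1 the Beta mode is (α−1)/(α+β−2). With α+β = 4, the mode is (α−1)/2.
Set (α−1)/2 = 0.63 → α = 1 + 0.63·2 = 2.26.
β = 4 − α = 1.74.

α = 2.26, β = 1.74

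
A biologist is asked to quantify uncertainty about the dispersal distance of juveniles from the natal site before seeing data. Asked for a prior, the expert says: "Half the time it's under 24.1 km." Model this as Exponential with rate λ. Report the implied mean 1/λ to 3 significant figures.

Exponential median = ln 2 / λ, so λ = ln 2 / 24.1 = 0.0288.
Mean = 1/λ = 34.8 km.

mean ≈ 34.8 km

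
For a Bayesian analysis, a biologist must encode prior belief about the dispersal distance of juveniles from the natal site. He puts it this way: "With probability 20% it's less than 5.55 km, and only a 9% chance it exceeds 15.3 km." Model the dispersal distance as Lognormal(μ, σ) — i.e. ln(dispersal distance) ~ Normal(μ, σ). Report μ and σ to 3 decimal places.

μ ≈ 2.105, σ ≈ 0.465

If T ~ Lognormal(μ,σ) then ln T ~ Normal(μ,σ), so the p-quantile of ln T is μ + z_p·σ.
ln(5.55) = 1.714 and ln(15.3) = 2.728; z_{0.2} = -0.8416, z_{0.91} = 1.341.
σ = (2.728 − 1.714)/(1.341 − (-0.8416)) = 0.465.
μ = 1.714 − (-0.8416)·0.465 = 2.105.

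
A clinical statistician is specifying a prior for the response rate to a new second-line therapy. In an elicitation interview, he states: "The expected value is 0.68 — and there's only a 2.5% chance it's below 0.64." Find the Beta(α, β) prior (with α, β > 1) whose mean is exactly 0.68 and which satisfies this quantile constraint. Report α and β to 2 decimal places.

With mean 0.68 fixed, write α = 0.68s, β = 0.32s where s = α+β.
Need P(θ < 0.64) = 0.025 under Beta(0.68s, 0.32s). Normal approximation: (q−m)/√(m(1−m)/s) ≈ z_{0.025} = -1.96, so s ≈ 0.68·0.32·(-1.96)²/(0.64−0.68)² = 522.4.
At s = 522.4: P(θ<0.64) ≈ 0.027. Adjusting to match 0.025 gives s ≈ 537.87.
So α = 0.68·537.87 ≈ 365.75, β = 0.32·537.87 ≈ 172.12.

α ≈ 365.75, β ≈ 172.12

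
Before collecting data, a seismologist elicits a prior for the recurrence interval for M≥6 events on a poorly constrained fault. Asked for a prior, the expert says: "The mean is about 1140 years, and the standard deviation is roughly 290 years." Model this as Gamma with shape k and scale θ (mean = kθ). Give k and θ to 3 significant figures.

For Gamma(k, scale θ): mean = kθ, variance = kθ², so CV = 1/√k.
CV = SD/mean = 290/1140 = 0.2544, hence k = 1/CV² = 15.5.
Then θ = mean/k = 1140/15.5 = 73.8.

k ≈ 15.5, θ ≈ 73.8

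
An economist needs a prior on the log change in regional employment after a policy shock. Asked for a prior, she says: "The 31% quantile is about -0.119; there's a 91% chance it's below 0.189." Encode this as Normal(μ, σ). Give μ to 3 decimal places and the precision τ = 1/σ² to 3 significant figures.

μ = -0.036, τ = 35.6

For Normal(μ,σ), the p-quantile is μ + z_p·σ. Here z_{0.31} = -0.4959, z_{0.91} = 1.341.
So -0.119 = μ − 0.4959σ and 0.189 = μ + 1.341σ.
Subtracting: σ = (0.189 − -0.119)/(1.341 − (-0.4959)) = 0.168.
Then μ = -0.119 − (-0.4959)·0.168 = -0.036.
Precision τ = 1/σ² = 1/0.1677² = 35.6.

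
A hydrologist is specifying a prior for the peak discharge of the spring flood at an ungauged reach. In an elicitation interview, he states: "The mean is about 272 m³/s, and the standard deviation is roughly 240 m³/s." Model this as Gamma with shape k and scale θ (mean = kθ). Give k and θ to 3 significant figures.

k ≈ 1.28, θ ≈ 212

For Gamma(k, scale θ): mean = kθ, variance = kθ², so CV = 1/√k.
CV = SD/mean = 240/272 = 0.8824, hence k = 1/CV² = 1.28.
Then θ = mean/k = 272/1.28 = 212.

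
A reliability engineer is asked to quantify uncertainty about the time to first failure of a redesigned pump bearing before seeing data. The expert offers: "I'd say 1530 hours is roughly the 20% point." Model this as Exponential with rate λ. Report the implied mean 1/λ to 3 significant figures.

mean ≈ 6860 hours

P(T < 1530.0) = 1 − e^(−λ·1530.0) = 0.2, so λ = −ln(1−0.2)/1530.0 = −ln(0.8)/1530.0 = 0.000146.
Mean = 1/λ = 6860 hours.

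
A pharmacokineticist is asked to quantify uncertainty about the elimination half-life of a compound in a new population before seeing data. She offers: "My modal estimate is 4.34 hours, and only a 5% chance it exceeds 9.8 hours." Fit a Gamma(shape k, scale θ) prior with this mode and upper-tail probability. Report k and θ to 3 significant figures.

Gamma(k,θ) with k>1 has mode (k−1)θ, so θ = 4.34/(k−1).
Need P(X < 9.8) = 0.95 with θ tied to k this way. Start at k = 2, θ = 4.34: P(X<9.8) ≈ 0.659.
Too low — raise k to concentrate. Iterating converges to k ≈ 5.14.
Then θ = 4.34/(5.14−1) ≈ 1.05.

k ≈ 5.14, θ ≈ 1.05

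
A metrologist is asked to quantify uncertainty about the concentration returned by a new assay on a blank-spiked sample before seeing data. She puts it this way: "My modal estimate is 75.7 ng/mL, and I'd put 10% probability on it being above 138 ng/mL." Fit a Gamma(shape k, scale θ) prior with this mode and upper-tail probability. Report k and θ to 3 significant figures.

k ≈ 6.29, θ ≈ 14.3

Gamma(k,θ) with k>1 has mode (k−1)θ, so θ = 75.7/(k−1).
Need P(X < 138) = 0.9 with θ tied to k this way. Start at k = 2, θ = 75.7: P(X<138) ≈ 0.544.
Too low — raise k to concentrate. Iterating converges to k ≈ 6.29.
Then θ = 75.7/(6.29−1) ≈ 14.3.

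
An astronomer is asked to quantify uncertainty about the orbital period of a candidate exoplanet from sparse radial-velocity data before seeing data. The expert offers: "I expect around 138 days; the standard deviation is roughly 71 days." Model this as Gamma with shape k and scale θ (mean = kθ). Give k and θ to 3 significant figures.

For Gamma(k, scale θ): mean = kθ, variance = kθ², so CV = 1/√k.
CV = SD/mean = 71/138 = 0.5145, hence k = 1/CV² = 3.78.
Then θ = mean/k = 138/3.78 = 36.5.

k ≈ 3.78, θ ≈ 36.5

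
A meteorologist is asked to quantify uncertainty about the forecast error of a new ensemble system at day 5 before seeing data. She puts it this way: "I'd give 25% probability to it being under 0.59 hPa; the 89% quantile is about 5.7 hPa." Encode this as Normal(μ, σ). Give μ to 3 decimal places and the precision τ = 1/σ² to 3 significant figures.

For Normal(μ,σ), the p-quantile is μ + z_p·σ. Here z_{0.25} = -0.6745, z_{0.89} = 1.227.
So 0.59 = μ − 0.6745σ and 5.7 = μ + 1.227σ.
Subtracting: σ = (5.7 − 0.59)/(1.227 − (-0.6745)) = 2.688.
Then μ = 0.59 − (-0.6745)·2.688 = 2.403.
Precision τ = 1/σ² = 1/2.688² = 0.138.

μ = 2.403, τ = 0.138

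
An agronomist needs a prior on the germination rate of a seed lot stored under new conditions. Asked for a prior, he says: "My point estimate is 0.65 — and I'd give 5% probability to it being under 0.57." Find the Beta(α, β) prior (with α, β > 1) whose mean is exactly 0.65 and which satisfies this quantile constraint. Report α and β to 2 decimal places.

α ≈ 64.67, β ≈ 34.82

With mean 0.65 fixed, write α = 0.65s, β = 0.35s where s = α+β.
Need P(θ < 0.57) = 0.05 under Beta(0.65s, 0.35s). Normal approximation: (q−m)/√(m(1−m)/s) ≈ z_{0.05} = -1.64, so s ≈ 0.65·0.35·(-1.64)²/(0.57−0.65)² = 96.2.
At s = 96.2: P(θ<0.57) ≈ 0.053. Adjusting to match 0.05 gives s ≈ 99.50.
So α = 0.65·99.50 ≈ 64.67, β = 0.35·99.50 ≈ 34.82.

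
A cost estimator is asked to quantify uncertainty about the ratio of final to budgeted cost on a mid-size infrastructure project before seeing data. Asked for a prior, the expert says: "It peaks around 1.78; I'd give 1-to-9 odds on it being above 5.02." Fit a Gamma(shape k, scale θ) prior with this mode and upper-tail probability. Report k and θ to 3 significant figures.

k ≈ 2.78, θ ≈ 1

Gamma(k,θ) with k>1 has mode (k−1)θ, so θ = 1.78/(k−1).
Need P(X < 5.02) = 0.9 with θ tied to k this way. Start at k = 2, θ = 1.78: P(X<5.02) ≈ 0.772.
Too low — raise k to concentrate. Iterating converges to k ≈ 2.78.
Then θ = 1.78/(2.78−1) ≈ 1.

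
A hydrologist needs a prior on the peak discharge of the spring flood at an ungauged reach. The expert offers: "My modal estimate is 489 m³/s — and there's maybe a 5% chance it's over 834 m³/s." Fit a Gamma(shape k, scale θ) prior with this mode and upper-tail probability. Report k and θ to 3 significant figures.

k ≈ 10.8, θ ≈ 49.9

Gamma(k,θ) with k>1 has mode (k−1)θ, so θ = 489/(k−1).
Need P(X < 834) = 0.95 with θ tied to k this way. Start at k = 2, θ = 489: P(X<834) ≈ 0.508.
Too low — raise k to concentrate. Iterating converges to k ≈ 10.8.
Then θ = 489/(10.8−1) ≈ 49.9.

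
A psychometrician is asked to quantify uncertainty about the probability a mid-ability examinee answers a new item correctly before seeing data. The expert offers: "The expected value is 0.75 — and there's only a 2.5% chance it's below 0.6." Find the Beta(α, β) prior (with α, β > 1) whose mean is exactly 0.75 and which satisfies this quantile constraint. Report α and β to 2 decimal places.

With mean 0.75 fixed, write α = 0.75s, β = 0.25s where s = α+β.
Need P(θ < 0.6) = 0.025 under Beta(0.75s, 0.25s). Normal approximation: (q−m)/√(m(1−m)/s) ≈ z_{0.025} = -1.96, so s ≈ 0.75·0.25·(-1.96)²/(0.6−0.75)² = 32.0.
At s = 32.0: P(θ<0.6) ≈ 0.033. Adjusting to match 0.025 gives s ≈ 36.63.
So α = 0.75·36.63 ≈ 27.47, β = 0.25·36.63 ≈ 9.16.

α ≈ 27.47, β ≈ 9.16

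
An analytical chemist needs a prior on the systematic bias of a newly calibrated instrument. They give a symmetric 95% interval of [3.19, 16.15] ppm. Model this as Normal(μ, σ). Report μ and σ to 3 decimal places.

μ = 9.670, σ = 3.306

A symmetric 95% interval runs μ ± z·σ with z = 1.96.
Half-width = 6.48, so σ = 6.48/1.96 = 3.306.
μ is the interval midpoint, 9.670.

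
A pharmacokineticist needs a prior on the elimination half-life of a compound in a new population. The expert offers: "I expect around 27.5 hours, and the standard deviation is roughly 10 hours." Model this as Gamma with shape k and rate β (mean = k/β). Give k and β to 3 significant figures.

For Gamma(k, rate β): mean = k/β, variance = k/β², so CV = 1/√k.
CV = SD/mean = 10/27.5 = 0.3636, hence k = 1/CV² = 7.56.
Then β = k/mean = 7.56/27.5 = 0.275.

k ≈ 7.56, β ≈ 0.275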